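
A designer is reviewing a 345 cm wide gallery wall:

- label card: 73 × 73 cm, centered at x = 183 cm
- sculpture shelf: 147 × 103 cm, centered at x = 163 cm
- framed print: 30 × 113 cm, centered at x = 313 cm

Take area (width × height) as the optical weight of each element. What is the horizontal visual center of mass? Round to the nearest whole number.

x ≈ 189

Areas → weights: label card 73·73 = 5329, sculpture shelf 147·103 = 15141, framed print 30·113 = 3390; Σw = 23860.
x-moment: 5329·183 + 15141·163 + 3390·313 = 4504260; centroid 4504260/23860 ≈ 188.78.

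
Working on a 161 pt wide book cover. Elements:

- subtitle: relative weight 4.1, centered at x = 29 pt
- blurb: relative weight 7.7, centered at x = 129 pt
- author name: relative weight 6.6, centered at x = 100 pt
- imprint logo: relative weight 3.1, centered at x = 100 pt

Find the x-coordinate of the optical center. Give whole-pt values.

Total weight = 4.1 + 7.7 + 6.6 + 3.1 = 21.5.
x: (4.1·29 + 7.7·129 + 6.6·100 + 3.1·100) / 21.5 = 2082.2 / 21.5 ≈ 96.85

x ≈ 97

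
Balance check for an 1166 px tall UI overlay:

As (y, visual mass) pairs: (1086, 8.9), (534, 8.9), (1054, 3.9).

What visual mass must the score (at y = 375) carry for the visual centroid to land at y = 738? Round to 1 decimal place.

Known weights sum to 8.9 + 8.9 + 3.9 = 21.7; their moment is 8.9·1086 + 8.9·534 + 3.9·1054 = 18528.6.
For the centroid to hit 738: (18528.6 + w·375) / (21.7 + w) = 738.
So w = (738·21.7 − 18528.6)/(375 − 738) = -2514.0/-363 ≈ 6.93.

w ≈ 6.9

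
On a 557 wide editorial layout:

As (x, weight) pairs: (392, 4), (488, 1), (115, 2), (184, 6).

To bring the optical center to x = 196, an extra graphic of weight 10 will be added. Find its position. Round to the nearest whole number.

New total weight: (4 + 1 + 2 + 6) + 10 = 23.
x: need Σw·x = 23·196 = 4508. Existing = 4·392 + 1·488 + 2·115 + 6·184 = 3390. Remainder 1118 / 10 ≈ 111.80.

x ≈ 112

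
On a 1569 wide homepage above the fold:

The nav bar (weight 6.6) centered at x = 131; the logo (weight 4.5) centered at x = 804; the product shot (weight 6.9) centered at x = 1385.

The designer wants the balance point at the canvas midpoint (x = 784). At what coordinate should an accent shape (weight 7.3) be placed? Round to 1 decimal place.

With the accent shape, Σw becomes 6.6 + 4.5 + 6.9 + 7.3 = 25.3.
x: need Σw·x = 25.3·784 = 19835.2. Existing = 6.6·131 + 4.5·804 + 6.9·1385 = 14039.1. Remainder 5796.1 / 7.3 ≈ 793.99.

x ≈ 794.0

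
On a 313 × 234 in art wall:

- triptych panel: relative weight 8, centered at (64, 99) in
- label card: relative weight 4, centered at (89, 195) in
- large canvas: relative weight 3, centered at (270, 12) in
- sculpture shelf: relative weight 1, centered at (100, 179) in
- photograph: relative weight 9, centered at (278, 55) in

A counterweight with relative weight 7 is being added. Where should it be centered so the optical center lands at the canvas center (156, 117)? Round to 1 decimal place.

New total weight: (8 + 4 + 3 + 1 + 9) + 7 = 32.
Along x: (4280 + 7·x) / 32 = 156 (existing moment 8·64 + 4·89 + 3·270 + 1·100 + 9·278 = 4280) ⇒ x = (4992 − 4280) / 7 ≈ 101.71.
Along y: (2282 + 7·y) / 32 = 117 (existing moment 8·99 + 4·195 + 3·12 + 1·179 + 9·55 = 2282) ⇒ y = (3744 − 2282) / 7 ≈ 208.86.

(101.7, 208.9)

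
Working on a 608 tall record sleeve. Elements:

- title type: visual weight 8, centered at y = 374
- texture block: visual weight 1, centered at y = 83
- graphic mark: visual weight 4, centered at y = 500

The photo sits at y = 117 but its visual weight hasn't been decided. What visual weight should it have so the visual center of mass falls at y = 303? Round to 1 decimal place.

w ≈ 6.1

Existing Σw = 13 (8 + 1 + 4); existing moment 8·374 + 1·83 + 4·500 = 5075.
Set Σw·y/Σw = 303: (5075 + 117w) = 303·(13 + w).
So w = (303·13 − 5075)/(117 − 303) = -1136/-186 ≈ 6.11.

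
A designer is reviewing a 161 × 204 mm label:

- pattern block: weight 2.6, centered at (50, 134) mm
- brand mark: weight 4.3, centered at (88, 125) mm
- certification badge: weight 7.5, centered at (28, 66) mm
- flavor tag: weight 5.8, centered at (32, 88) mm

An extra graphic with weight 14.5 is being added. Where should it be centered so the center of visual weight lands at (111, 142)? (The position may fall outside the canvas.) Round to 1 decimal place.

With the extra graphic, Σw becomes 2.6 + 4.3 + 7.5 + 5.8 + 14.5 = 34.7.
x: target moment 34.7×111 = 3851.7; current 2.6·50 + 4.3·88 + 7.5·28 + 5.8·32 = 904.0; the extra graphic supplies 2947.7, so x = 2947.7/14.5 ≈ 203.29.
y: target moment 34.7×142 = 4927.4; current 2.6·134 + 4.3·125 + 7.5·66 + 5.8·88 = 1891.3; the extra graphic supplies 3036.1, so y = 3036.1/14.5 ≈ 209.39.

(203.3, 209.4)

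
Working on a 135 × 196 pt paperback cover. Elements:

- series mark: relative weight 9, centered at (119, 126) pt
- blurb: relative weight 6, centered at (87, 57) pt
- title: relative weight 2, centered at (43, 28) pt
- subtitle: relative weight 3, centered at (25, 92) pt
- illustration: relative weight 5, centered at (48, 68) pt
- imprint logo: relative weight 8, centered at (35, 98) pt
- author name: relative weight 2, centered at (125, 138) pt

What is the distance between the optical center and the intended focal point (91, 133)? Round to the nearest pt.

Total weight = 9 + 6 + 2 + 3 + 5 + 8 + 2 = 35.
Σw·x = 2524; x̄ = 2524/35 ≈ 72.11.
y: moment 3208 / weight 35 ≈ 91.66
From (91, 133): dx = -18.89, dy = -41.34, so the distance is √(dx²+dy²) ≈ 45.45.

≈ 45 pt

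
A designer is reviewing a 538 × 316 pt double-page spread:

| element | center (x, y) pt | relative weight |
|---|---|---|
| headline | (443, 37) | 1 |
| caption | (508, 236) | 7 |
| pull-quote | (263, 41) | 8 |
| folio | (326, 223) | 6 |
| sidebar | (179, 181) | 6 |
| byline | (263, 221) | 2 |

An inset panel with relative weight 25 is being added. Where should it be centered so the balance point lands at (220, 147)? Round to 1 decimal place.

(97.6, 128.1)

After adding the inset panel, total weight = 1 + 7 + 8 + 6 + 6 + 2 + 25 = 55.
x: need Σw·x = 55·220 = 12100. Existing = 1·443 + 7·508 + 8·263 + 6·326 + 6·179 + 2·263 = 9659. Remainder 2441 / 25 ≈ 97.64.
y: need Σw·y = 55·147 = 8085. Existing = 1·37 + 7·236 + 8·41 + 6·223 + 6·181 + 2·221 = 4883. Remainder 3202 / 25 ≈ 128.08.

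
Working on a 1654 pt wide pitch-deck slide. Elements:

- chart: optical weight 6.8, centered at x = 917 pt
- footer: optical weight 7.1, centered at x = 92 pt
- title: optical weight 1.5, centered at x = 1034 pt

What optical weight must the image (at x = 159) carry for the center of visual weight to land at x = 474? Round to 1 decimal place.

Known weights sum to 6.8 + 7.1 + 1.5 = 15.4; their moment is 6.8·917 + 7.1·92 + 1.5·1034 = 8439.8.
Balance at x = 474 requires (8439.8 + w·159) / (15.4 + w) = 474.
Solving: w = (474·15.4 − 8439.8) / (159 − 474) = -1140.2 / -315 ≈ 3.62.

w ≈ 3.6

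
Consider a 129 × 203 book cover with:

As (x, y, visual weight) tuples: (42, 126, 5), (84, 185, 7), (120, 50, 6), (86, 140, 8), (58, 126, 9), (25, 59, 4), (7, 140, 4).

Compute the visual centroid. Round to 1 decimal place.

Σw = 5 + 7 + 6 + 8 + 9 + 4 + 4 = 43.
Σw·x = 5·42 + 7·84 + 6·120 + 8·86 + 9·58 + 4·25 + 4·7 = 2856, so x̄ = 2856/43 ≈ 66.42.
Σw·y = 5·126 + 7·185 + 6·50 + 8·140 + 9·126 + 4·59 + 4·140 = 5275, so ȳ = 5275/43 ≈ 122.67.

(66.4, 122.7)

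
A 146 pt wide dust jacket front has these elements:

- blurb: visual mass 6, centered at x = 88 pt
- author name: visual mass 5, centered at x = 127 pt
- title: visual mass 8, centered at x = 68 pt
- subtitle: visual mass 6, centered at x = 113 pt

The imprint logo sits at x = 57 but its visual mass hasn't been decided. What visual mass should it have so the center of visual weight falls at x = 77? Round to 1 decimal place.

w ≈ 23.0

Fixed elements: Σw = 6 + 5 + 8 + 6 = 25, Σw·x = 6·88 + 5·127 + 8·68 + 6·113 = 2385.
Balance at x = 77 requires (2385 + w·57) / (25 + w) = 77.
So w = (77·25 − 2385)/(57 − 77) = -460/-20 ≈ 23.00.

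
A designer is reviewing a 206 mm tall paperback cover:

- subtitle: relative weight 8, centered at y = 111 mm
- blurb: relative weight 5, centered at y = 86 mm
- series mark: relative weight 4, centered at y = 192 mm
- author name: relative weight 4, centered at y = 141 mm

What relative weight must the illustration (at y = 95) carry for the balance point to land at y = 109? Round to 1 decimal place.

w ≈ 25.8

Known weights sum to 8 + 5 + 4 + 4 = 21; their moment is 8·111 + 5·86 + 4·192 + 4·141 = 2650.
Set Σw·y/Σw = 109: (2650 + 95w) = 109·(21 + w).
So w = (109·21 − 2650)/(95 − 109) = -361/-14 ≈ 25.79.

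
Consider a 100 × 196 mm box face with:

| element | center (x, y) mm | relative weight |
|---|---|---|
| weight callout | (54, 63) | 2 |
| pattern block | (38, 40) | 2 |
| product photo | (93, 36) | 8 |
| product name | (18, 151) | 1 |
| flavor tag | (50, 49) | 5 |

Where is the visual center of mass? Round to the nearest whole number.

(66, 49)

Weights sum to 2 + 2 + 8 + 1 + 5 = 18.
x: (2·54 + 2·38 + 8·93 + 1·18 + 5·50) / 18 = 1196 / 18 ≈ 66.44
y: (2·63 + 2·40 + 8·36 + 1·151 + 5·49) / 18 = 890 / 18 ≈ 49.44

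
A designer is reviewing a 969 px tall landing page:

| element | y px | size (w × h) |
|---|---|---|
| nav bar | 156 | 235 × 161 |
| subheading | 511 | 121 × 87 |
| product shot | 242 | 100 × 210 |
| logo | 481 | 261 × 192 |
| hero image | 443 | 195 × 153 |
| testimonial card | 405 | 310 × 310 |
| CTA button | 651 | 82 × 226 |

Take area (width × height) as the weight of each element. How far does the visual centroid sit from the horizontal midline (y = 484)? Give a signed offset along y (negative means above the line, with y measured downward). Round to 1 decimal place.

≈ -87.4 px

Areas → weights: nav bar 235·161 = 37835, subheading 121·87 = 10527, product shot 100·210 = 21000, logo 261·192 = 50112, hero image 195·153 = 29835, testimonial card 310·310 = 96100, CTA button 82·226 = 18532; Σw = 263941.
Σw·y = 104669166; ȳ = 104669166/263941 ≈ 396.56.
Offset from y = 484: 396.56 − 484 ≈ -87.44.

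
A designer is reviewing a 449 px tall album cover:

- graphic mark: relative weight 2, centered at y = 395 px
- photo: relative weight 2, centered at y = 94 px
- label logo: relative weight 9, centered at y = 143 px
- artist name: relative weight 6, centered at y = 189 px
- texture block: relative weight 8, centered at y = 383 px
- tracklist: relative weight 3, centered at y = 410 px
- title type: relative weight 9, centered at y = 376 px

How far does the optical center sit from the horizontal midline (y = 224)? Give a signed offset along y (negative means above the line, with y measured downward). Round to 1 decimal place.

Total weight = 2 + 2 + 9 + 6 + 8 + 3 + 9 = 39.
y: moment 11077 / weight 39 ≈ 284.03
Offset from y = 224: 284.03 − 224 ≈ 60.03.

≈ 60.0 px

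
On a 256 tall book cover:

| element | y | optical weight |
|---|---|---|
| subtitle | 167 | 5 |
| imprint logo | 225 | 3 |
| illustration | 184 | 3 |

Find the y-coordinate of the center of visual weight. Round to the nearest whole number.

Total weight = 5 + 3 + 3 = 11.
y: (5·167 + 3·225 + 3·184) / 11 = 2062 / 11 ≈ 187.45

y ≈ 187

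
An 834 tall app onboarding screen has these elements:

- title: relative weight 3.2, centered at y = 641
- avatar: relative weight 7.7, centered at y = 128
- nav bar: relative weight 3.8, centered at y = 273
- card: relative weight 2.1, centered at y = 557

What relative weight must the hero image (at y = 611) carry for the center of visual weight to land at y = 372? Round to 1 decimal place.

Existing Σw = 16.8 (3.2 + 7.7 + 3.8 + 2.1); existing moment 3.2·641 + 7.7·128 + 3.8·273 + 2.1·557 = 5243.9.
For the centroid to hit 372: (5243.9 + w·611) / (16.8 + w) = 372.
So w = (372·16.8 − 5243.9)/(611 − 372) = 1005.7/239 ≈ 4.21.

w ≈ 4.2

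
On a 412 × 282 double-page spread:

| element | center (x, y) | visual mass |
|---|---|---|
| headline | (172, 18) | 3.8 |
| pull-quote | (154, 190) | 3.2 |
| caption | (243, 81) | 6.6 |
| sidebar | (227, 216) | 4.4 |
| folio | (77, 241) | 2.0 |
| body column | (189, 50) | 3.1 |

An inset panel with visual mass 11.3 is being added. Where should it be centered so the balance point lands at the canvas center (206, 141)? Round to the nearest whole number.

With the inset panel, Σw becomes 3.8 + 3.2 + 6.6 + 4.4 + 2.0 + 3.1 + 11.3 = 34.4.
Along x: (4488.9 + 11.3·x) / 34.4 = 206 (existing moment 3.8·172 + 3.2·154 + 6.6·243 + 4.4·227 + 2.0·77 + 3.1·189 = 4488.9) ⇒ x = (7086.4 − 4488.9) / 11.3 ≈ 229.87.
Along y: (2798.4 + 11.3·y) / 34.4 = 141 (existing moment 3.8·18 + 3.2·190 + 6.6·81 + 4.4·216 + 2.0·241 + 3.1·50 = 2798.4) ⇒ y = (4850.4 − 2798.4) / 11.3 ≈ 181.59.

(230, 182)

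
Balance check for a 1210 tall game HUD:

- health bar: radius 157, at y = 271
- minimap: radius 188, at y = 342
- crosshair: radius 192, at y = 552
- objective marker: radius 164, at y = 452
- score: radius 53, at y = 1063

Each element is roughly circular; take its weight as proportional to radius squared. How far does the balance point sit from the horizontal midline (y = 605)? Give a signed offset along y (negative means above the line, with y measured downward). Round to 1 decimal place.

r² weights: health bar 157² = 24649, minimap 188² = 35344, crosshair 192² = 36864, objective marker 164² = 26896, score 53² = 2809. Total = 126562.
y: (24649·271 + 35344·342 + 36864·552 + 26896·452 + 2809·1063) / 126562 = 54259414 / 126562 ≈ 428.72
Offset from y = 605: 428.72 − 605 ≈ -176.28.

≈ -176.3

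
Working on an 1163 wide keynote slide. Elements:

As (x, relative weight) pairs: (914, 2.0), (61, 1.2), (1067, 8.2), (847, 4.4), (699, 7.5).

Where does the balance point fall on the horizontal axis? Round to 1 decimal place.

Σw = 2.0 + 1.2 + 8.2 + 4.4 + 7.5 = 23.3.
x-moment: 2.0·914 + 1.2·61 + 8.2·1067 + 4.4·847 + 7.5·699 = 19619.9; centroid 19619.9/23.3 ≈ 842.06.

x ≈ 842.1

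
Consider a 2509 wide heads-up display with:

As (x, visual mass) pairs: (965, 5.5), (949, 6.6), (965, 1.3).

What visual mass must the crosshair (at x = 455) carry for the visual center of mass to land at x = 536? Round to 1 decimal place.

Existing Σw = 13.4 (5.5 + 6.6 + 1.3); existing moment 5.5·965 + 6.6·949 + 1.3·965 = 12825.4.
Balance at x = 536 requires (12825.4 + w·455) / (13.4 + w) = 536.
Solving: w = (536·13.4 − 12825.4) / (455 − 536) = -5643.0 / -81 ≈ 69.67.

w ≈ 69.7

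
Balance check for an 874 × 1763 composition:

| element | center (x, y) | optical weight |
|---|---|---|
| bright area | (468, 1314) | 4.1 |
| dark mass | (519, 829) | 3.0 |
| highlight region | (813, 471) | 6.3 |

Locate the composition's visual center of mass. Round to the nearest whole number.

(642, 809)

Weights sum to 4.1 + 3.0 + 6.3 = 13.4.
Σw·x = 4.1·468 + 3.0·519 + 6.3·813 = 8597.7, so x̄ = 8597.7/13.4 ≈ 641.62.
Σw·y = 4.1·1314 + 3.0·829 + 6.3·471 = 10841.7, so ȳ = 10841.7/13.4 ≈ 809.08.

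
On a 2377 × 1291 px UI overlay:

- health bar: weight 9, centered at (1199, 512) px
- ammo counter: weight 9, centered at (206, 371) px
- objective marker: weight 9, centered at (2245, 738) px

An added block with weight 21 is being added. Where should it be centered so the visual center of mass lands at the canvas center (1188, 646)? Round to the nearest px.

After adding the added block, total weight = 9 + 9 + 9 + 21 = 48.
x: target moment 48×1188 = 57024; current 9·1199 + 9·206 + 9·2245 = 32850; the added block supplies 24174, so x = 24174/21 ≈ 1151.14.
y: target moment 48×646 = 31008; current 9·512 + 9·371 + 9·738 = 14589; the added block supplies 16419, so y = 16419/21 ≈ 781.86.

(1151, 782)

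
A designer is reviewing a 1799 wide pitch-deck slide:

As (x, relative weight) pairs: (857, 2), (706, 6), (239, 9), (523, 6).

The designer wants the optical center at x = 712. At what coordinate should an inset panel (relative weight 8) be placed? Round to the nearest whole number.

x ≈ 1354

After adding the inset panel, total weight = 2 + 6 + 9 + 6 + 8 = 31.
Along x: (11239 + 8·x) / 31 = 712 (existing moment 2·857 + 6·706 + 9·239 + 6·523 = 11239) ⇒ x = (22072 − 11239) / 8 ≈ 1354.12.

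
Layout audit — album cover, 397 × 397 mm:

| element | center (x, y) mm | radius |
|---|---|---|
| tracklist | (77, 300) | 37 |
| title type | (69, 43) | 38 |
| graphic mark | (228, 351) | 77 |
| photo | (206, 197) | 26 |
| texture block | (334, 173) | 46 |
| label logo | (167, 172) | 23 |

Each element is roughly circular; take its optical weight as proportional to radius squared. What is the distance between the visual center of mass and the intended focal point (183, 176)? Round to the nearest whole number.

≈ 88 mm

r² weights: tracklist 37² = 1369, title type 38² = 1444, graphic mark 77² = 5929, photo 26² = 676, texture block 46² = 2116, label logo 23² = 529. Total = 12063.
Σw·x = 2491204; x̄ = 2491204/12063 ≈ 206.52.
Σw·y = 3144099; ȳ = 3144099/12063 ≈ 260.64.
From (183, 176): dx = 23.52, dy = 84.64, so the distance is √(dx²+dy²) ≈ 87.85.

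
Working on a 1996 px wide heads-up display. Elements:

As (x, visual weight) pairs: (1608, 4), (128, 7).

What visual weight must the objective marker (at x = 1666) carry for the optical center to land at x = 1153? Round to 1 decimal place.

Known weights sum to 4 + 7 = 11; their moment is 4·1608 + 7·128 = 7328.
For the centroid to hit 1153: (7328 + w·1666) / (11 + w) = 1153.
So w = (1153·11 − 7328)/(1666 − 1153) = 5355/513 ≈ 10.44.

w ≈ 10.4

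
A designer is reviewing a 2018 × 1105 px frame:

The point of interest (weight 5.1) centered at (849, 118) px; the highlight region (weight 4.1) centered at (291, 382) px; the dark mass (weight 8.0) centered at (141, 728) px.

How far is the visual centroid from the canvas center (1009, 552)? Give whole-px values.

Weights sum to 5.1 + 4.1 + 8.0 = 17.2.
Σw·x = 5.1·849 + 4.1·291 + 8.0·141 = 6651.0, so x̄ = 6651.0/17.2 ≈ 386.69.
Σw·y = 5.1·118 + 4.1·382 + 8.0·728 = 7992.0, so ȳ = 7992.0/17.2 ≈ 464.65.
Relative to (1009, 552): Δ = (-622.31, -87.35); |Δ| = √(-622.31² + -87.35²) ≈ 628.41.

≈ 628 px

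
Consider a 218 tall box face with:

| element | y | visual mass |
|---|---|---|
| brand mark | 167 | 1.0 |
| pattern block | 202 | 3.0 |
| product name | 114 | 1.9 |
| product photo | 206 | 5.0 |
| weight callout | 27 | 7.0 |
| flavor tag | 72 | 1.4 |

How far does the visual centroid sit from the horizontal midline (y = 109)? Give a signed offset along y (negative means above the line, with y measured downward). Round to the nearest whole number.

Σw = 1.0 + 3.0 + 1.9 + 5.0 + 7.0 + 1.4 = 19.3.
Σw·y = 2309.4; ȳ = 2309.4/19.3 ≈ 119.66.
Difference: 119.66 − 109 ≈ 10.66.

≈ 11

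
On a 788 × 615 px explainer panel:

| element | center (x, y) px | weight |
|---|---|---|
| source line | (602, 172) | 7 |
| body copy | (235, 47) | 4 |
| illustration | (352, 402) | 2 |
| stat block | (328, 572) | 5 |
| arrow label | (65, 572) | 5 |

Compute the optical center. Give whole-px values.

Total weight = 7 + 4 + 2 + 5 + 5 = 23.
Σw·x = 7·602 + 4·235 + 2·352 + 5·328 + 5·65 = 7823, so x̄ = 7823/23 ≈ 340.13.
Σw·y = 7·172 + 4·47 + 2·402 + 5·572 + 5·572 = 7916, so ȳ = 7916/23 ≈ 344.17.

(340, 344)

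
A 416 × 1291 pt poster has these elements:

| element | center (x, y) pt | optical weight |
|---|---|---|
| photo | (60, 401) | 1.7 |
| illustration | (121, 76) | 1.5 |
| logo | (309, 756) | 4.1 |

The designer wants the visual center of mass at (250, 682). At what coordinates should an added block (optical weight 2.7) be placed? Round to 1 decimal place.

(351.7, 1083.2)

With the added block, Σw becomes 1.7 + 1.5 + 4.1 + 2.7 = 10.0.
Along x: (1550.4 + 2.7·x) / 10.0 = 250 (existing moment 1.7·60 + 1.5·121 + 4.1·309 = 1550.4) ⇒ x = (2500.0 − 1550.4) / 2.7 ≈ 351.70.
Along y: (3895.3 + 2.7·y) / 10.0 = 682 (existing moment 1.7·401 + 1.5·76 + 4.1·756 = 3895.3) ⇒ y = (6820.0 − 3895.3) / 2.7 ≈ 1083.22.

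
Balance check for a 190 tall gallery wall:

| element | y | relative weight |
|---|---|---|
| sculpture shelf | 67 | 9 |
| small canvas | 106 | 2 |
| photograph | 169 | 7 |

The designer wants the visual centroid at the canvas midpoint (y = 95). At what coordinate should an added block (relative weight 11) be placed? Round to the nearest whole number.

With the added block, Σw becomes 9 + 2 + 7 + 11 = 29.
Along y: (1998 + 11·y) / 29 = 95 (existing moment 9·67 + 2·106 + 7·169 = 1998) ⇒ y = (2755 − 1998) / 11 ≈ 68.82.

y ≈ 69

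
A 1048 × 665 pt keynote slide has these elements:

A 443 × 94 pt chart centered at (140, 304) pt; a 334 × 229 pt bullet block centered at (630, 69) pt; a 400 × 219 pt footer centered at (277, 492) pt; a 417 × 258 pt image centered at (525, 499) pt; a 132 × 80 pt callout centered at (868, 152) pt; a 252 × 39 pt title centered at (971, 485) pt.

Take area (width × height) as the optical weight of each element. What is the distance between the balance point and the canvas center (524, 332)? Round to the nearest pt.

≈ 71 pt

Areas: chart 443·94 = 41642, bullet block 334·229 = 76486, footer 400·219 = 87600, image 417·258 = 107586, callout 132·80 = 10560, title 252·39 = 9828. Total weight = 333702.
x: (41642·140 + 76486·630 + 87600·277 + 107586·525 + 10560·868 + 9828·971) / 333702 = 153472978 / 333702 ≈ 459.91
y: (41642·304 + 76486·69 + 87600·492 + 107586·499 + 10560·152 + 9828·485) / 333702 = 121093016 / 333702 ≈ 362.88
Relative to (524, 332): Δ = (-64.09, 30.88); |Δ| = √(-64.09² + 30.88²) ≈ 71.14.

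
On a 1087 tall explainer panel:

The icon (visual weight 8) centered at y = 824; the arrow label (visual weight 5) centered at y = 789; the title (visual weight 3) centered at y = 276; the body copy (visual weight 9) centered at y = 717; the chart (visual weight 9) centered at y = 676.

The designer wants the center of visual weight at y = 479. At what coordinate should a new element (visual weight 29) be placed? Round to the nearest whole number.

y ≈ 216

New total weight: (8 + 5 + 3 + 9 + 9) + 29 = 63.
y: need Σw·y = 63·479 = 30177. Existing = 8·824 + 5·789 + 3·276 + 9·717 + 9·676 = 23902. Remainder 6275 / 29 ≈ 216.38.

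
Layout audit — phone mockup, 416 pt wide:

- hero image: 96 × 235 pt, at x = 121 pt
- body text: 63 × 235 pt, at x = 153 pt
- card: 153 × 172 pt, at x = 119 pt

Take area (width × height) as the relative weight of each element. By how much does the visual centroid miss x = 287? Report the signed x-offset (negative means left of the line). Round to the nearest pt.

Taking area as weight: hero image 96·235 = 22560, body text 63·235 = 14805, card 153·172 = 26316. Sum 63681.
Σw·x = 22560·121 + 14805·153 + 26316·119 = 8126529, so x̄ = 8126529/63681 ≈ 127.61.
Against x = 287, that's 127.61 − 287 = -159.39.

≈ -159 pt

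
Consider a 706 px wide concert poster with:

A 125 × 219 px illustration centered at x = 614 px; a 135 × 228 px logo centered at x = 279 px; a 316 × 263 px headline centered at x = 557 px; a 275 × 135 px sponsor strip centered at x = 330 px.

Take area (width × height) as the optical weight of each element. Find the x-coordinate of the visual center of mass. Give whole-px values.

Areas → weights: illustration 125·219 = 27375, logo 135·228 = 30780, headline 316·263 = 83108, sponsor strip 275·135 = 37125; Σw = 178388.
x-moment: 27375·614 + 30780·279 + 83108·557 + 37125·330 = 83938276; centroid 83938276/178388 ≈ 470.54.

x ≈ 471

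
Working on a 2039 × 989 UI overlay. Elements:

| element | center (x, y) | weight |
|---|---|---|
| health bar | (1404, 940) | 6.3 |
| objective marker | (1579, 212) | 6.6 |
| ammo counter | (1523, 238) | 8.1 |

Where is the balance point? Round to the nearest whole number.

Weights sum to 6.3 + 6.6 + 8.1 = 21.0.
x: (6.3·1404 + 6.6·1579 + 8.1·1523) / 21.0 = 31602.9 / 21.0 ≈ 1504.90
y: (6.3·940 + 6.6·212 + 8.1·238) / 21.0 = 9249.0 / 21.0 ≈ 440.43

(1505, 440)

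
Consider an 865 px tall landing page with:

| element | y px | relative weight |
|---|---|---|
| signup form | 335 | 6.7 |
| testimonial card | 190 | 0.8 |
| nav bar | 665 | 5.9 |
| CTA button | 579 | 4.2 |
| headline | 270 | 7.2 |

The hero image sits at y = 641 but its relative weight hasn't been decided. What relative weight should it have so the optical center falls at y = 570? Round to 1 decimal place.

Known weights sum to 6.7 + 0.8 + 5.9 + 4.2 + 7.2 = 24.8; their moment is 6.7·335 + 0.8·190 + 5.9·665 + 4.2·579 + 7.2·270 = 10695.8.
Set Σw·y/Σw = 570: (10695.8 + 641w) = 570·(24.8 + w).
Solving: w = (570·24.8 − 10695.8) / (641 − 570) = 3440.2 / 71 ≈ 48.45.

w ≈ 48.5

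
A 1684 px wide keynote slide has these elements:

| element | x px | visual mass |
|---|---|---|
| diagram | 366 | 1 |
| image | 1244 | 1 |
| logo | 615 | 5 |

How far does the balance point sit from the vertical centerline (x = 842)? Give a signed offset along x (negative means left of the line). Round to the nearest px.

Weights sum to 1 + 1 + 5 = 7.
x-moment: 1·366 + 1·1244 + 5·615 = 4685; centroid 4685/7 ≈ 669.29.
Difference: 669.29 − 842 ≈ -172.71.

≈ -173 px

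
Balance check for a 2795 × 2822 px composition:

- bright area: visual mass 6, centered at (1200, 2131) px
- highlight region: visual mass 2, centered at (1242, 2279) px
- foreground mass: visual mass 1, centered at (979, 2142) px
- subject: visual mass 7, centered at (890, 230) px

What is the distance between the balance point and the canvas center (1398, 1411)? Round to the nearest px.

Σw = 6 + 2 + 1 + 7 = 16.
Σw·x = 6·1200 + 2·1242 + 1·979 + 7·890 = 16893, so x̄ = 16893/16 ≈ 1055.81.
Σw·y = 6·2131 + 2·2279 + 1·2142 + 7·230 = 21096, so ȳ = 21096/16 ≈ 1318.50.
Offset from (1398, 1411): Δx ≈ -342.19, Δy ≈ -92.50; distance = √(Δx² + Δy²) ≈ 354.47.

≈ 354 px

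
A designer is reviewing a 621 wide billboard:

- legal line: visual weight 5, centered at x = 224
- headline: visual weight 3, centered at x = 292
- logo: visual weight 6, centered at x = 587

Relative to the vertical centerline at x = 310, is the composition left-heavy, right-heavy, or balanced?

Weights sum to 5 + 3 + 6 = 14.
x: (5·224 + 3·292 + 6·587) / 14 = 5518 / 14 ≈ 394.14
394.1 vs midline 310 → right-heavy.

right-heavy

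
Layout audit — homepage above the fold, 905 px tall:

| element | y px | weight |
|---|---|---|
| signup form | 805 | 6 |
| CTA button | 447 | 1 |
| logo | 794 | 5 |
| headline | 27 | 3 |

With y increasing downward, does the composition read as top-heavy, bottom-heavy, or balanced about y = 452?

Weights sum to 6 + 1 + 5 + 3 = 15.
y: (6·805 + 1·447 + 5·794 + 3·27) / 15 = 9328 / 15 ≈ 621.87
621.9 vs midline 452 → bottom-heavy.

bottom-heavy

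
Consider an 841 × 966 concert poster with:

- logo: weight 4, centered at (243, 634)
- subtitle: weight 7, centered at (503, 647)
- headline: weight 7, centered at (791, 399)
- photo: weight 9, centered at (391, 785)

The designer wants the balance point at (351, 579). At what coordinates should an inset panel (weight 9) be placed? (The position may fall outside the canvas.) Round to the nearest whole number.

With the inset panel, Σw becomes 4 + 7 + 7 + 9 + 9 = 36.
x: need Σw·x = 36·351 = 12636. Existing = 4·243 + 7·503 + 7·791 + 9·391 = 13549. Remainder -913 / 9 ≈ -101.44.
y: need Σw·y = 36·579 = 20844. Existing = 4·634 + 7·647 + 7·399 + 9·785 = 16923. Remainder 3921 / 9 ≈ 435.67.

(-101, 436)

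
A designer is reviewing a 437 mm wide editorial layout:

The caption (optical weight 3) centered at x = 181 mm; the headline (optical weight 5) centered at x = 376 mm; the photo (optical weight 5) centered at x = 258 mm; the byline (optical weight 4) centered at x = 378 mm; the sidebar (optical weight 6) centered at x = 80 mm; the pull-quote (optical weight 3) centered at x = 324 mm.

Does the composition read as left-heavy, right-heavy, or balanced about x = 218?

Weights sum to 3 + 5 + 5 + 4 + 6 + 3 = 26.
x: moment 6677 / weight 26 ≈ 256.81
256.8 vs midline 218 → right-heavy.

right-heavy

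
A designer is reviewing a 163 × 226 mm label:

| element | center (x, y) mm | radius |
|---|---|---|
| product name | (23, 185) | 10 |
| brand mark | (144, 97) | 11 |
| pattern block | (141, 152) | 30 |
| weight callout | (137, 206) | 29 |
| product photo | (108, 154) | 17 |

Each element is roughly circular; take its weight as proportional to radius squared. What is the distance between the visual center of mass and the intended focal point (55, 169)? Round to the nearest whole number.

r² weights: product name 10² = 100, brand mark 11² = 121, pattern block 30² = 900, weight callout 29² = 841, product photo 17² = 289. Total = 2251.
Σw·x = 100·23 + 121·144 + 900·141 + 841·137 + 289·108 = 293053, so x̄ = 293053/2251 ≈ 130.19.
Σw·y = 100·185 + 121·97 + 900·152 + 841·206 + 289·154 = 384789, so ȳ = 384789/2251 ≈ 170.94.
From (55, 169): dx = 75.19, dy = 1.94, so the distance is √(dx²+dy²) ≈ 75.21.

≈ 75 mm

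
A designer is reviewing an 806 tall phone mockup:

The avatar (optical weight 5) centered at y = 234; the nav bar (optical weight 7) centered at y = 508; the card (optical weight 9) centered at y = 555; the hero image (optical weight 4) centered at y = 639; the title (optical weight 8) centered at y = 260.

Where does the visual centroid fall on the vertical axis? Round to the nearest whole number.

y ≈ 435

Σw = 5 + 7 + 9 + 4 + 8 = 33.
y: (5·234 + 7·508 + 9·555 + 4·639 + 8·260) / 33 = 14357 / 33 ≈ 435.06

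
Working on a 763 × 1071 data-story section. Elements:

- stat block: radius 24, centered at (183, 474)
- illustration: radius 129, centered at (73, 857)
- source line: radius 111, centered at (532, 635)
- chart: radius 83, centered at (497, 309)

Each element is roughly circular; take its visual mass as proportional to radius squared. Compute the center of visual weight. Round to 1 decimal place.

r² weights: stat block 24² = 576, illustration 129² = 16641, source line 111² = 12321, chart 83² = 6889. Total = 36427.
x: (576·183 + 16641·73 + 12321·532 + 6889·497) / 36427 = 11298806 / 36427 ≈ 310.18
y: (576·474 + 16641·857 + 12321·635 + 6889·309) / 36427 = 24486897 / 36427 ≈ 672.22

(310.2, 672.2)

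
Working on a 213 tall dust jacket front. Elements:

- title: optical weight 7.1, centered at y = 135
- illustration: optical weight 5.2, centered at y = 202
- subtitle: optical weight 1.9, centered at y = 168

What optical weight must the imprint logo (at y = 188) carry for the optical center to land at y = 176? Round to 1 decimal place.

w ≈ 14.3

Known weights sum to 7.1 + 5.2 + 1.9 = 14.2; their moment is 7.1·135 + 5.2·202 + 1.9·168 = 2328.1.
Set Σw·y/Σw = 176: (2328.1 + 188w) = 176·(14.2 + w).
Rearranging, w·(188 − 176) = 176·14.2 − 2328.1 = 171.1, so w ≈ 171.1/12 = 14.26.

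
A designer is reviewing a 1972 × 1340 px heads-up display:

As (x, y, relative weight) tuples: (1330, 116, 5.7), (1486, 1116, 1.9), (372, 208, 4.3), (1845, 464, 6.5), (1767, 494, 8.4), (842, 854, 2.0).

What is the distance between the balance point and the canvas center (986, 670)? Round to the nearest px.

≈ 482 px

Weights sum to 5.7 + 1.9 + 4.3 + 6.5 + 8.4 + 2.0 = 28.8.
Σw·x = 5.7·1330 + 1.9·1486 + 4.3·372 + 6.5·1845 + 8.4·1767 + 2.0·842 = 40523.3, so x̄ = 40523.3/28.8 ≈ 1407.06.
Σw·y = 5.7·116 + 1.9·1116 + 4.3·208 + 6.5·464 + 8.4·494 + 2.0·854 = 12549.6, so ȳ = 12549.6/28.8 ≈ 435.75.
Offset from (986, 670): Δx ≈ 421.06, Δy ≈ -234.25; distance = √(Δx² + Δy²) ≈ 481.83.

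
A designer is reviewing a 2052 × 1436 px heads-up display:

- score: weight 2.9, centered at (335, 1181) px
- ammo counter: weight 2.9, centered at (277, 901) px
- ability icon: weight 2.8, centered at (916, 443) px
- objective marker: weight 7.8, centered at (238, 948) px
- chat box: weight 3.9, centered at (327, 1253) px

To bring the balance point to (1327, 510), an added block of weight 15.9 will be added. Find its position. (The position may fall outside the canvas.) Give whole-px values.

(2551, -69)

New total weight: (2.9 + 2.9 + 2.8 + 7.8 + 3.9) + 15.9 = 36.2.
Along x: (7471.3 + 15.9·x) / 36.2 = 1327 (existing moment 2.9·335 + 2.9·277 + 2.8·916 + 7.8·238 + 3.9·327 = 7471.3) ⇒ x = (48037.4 − 7471.3) / 15.9 ≈ 2551.33.
Along y: (19559.3 + 15.9·y) / 36.2 = 510 (existing moment 2.9·1181 + 2.9·901 + 2.8·443 + 7.8·948 + 3.9·1253 = 19559.3) ⇒ y = (18462.0 − 19559.3) / 15.9 ≈ -69.01.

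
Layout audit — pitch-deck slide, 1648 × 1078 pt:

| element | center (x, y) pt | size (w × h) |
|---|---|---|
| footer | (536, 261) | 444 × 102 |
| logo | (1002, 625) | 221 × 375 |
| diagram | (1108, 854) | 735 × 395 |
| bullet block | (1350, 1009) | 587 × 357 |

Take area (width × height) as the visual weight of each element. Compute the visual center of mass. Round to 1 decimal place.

Areas → weights: footer 444·102 = 45288, logo 221·375 = 82875, diagram 735·395 = 290325, bullet block 587·357 = 209559; Σw = 628047.
x: (45288·536 + 82875·1002 + 290325·1108 + 209559·1350) / 628047 = 711899868 / 628047 ≈ 1133.51
y: (45288·261 + 82875·625 + 290325·854 + 209559·1009) / 628047 = 522999624 / 628047 ≈ 832.74

(1133.5, 832.7)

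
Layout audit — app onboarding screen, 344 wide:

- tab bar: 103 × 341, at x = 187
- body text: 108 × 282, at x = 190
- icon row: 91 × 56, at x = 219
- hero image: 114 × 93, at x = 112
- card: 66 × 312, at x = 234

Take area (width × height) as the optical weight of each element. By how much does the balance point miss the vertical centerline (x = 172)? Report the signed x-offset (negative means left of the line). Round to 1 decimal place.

≈ 19.2

Areas → weights: tab bar 103·341 = 35123, body text 108·282 = 30456, icon row 91·56 = 5096, hero image 114·93 = 10602, card 66·312 = 20592; Σw = 101869.
Σw·x = 35123·187 + 30456·190 + 5096·219 + 10602·112 + 20592·234 = 19476617, so x̄ = 19476617/101869 ≈ 191.19.
Against x = 172, that's 191.19 − 172 = 19.19.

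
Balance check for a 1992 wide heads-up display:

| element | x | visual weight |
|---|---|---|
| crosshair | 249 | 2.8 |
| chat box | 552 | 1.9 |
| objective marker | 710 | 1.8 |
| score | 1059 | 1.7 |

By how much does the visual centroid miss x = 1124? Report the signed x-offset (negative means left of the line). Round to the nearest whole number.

≈ -536

Σw = 2.8 + 1.9 + 1.8 + 1.7 = 8.2.
x-moment: 2.8·249 + 1.9·552 + 1.8·710 + 1.7·1059 = 4824.3; centroid 4824.3/8.2 ≈ 588.33.
Difference: 588.33 − 1124 ≈ -535.67.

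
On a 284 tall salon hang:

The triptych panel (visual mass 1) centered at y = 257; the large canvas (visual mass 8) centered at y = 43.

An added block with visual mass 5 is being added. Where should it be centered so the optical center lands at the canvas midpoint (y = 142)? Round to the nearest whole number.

y ≈ 277

With the added block, Σw becomes 1 + 8 + 5 = 14.
Along y: (601 + 5·y) / 14 = 142 (existing moment 1·257 + 8·43 = 601) ⇒ y = (1988 − 601) / 5 ≈ 277.40.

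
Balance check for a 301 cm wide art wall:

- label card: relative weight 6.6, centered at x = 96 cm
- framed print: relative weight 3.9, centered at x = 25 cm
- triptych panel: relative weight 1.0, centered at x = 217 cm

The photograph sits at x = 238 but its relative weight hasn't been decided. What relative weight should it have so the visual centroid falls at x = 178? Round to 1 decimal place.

Existing Σw = 11.5 (6.6 + 3.9 + 1.0); existing moment 6.6·96 + 3.9·25 + 1.0·217 = 948.1.
For the centroid to hit 178: (948.1 + w·238) / (11.5 + w) = 178.
Solving: w = (178·11.5 − 948.1) / (238 − 178) = 1098.9 / 60 ≈ 18.32.

w ≈ 18.3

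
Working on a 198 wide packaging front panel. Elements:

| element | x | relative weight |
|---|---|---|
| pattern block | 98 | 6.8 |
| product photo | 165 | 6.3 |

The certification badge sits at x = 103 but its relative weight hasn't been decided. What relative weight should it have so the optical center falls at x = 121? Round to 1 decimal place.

Known weights sum to 6.8 + 6.3 = 13.1; their moment is 6.8·98 + 6.3·165 = 1705.9.
For the centroid to hit 121: (1705.9 + w·103) / (13.1 + w) = 121.
Rearranging, w·(103 − 121) = 121·13.1 − 1705.9 = -120.8, so w ≈ -120.8/-18 = 6.71.

w ≈ 6.7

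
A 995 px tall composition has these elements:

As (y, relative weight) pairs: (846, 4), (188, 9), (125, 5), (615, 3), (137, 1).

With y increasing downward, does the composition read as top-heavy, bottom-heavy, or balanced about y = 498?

Σw = 4 + 9 + 5 + 3 + 1 = 22.
y-moment: 4·846 + 9·188 + 5·125 + 3·615 + 1·137 = 7683; centroid 7683/22 ≈ 349.23.
349.2 lies above (smaller y than) the midline 498, so the layout is top-heavy.

top-heavy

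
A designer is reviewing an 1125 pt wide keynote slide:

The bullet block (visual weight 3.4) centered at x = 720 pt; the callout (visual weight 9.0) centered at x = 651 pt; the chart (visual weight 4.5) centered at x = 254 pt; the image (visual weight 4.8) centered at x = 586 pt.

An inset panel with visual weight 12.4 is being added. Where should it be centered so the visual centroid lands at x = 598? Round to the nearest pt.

New total weight: (3.4 + 9.0 + 4.5 + 4.8) + 12.4 = 34.1.
x: target moment 34.1×598 = 20391.8; current 3.4·720 + 9.0·651 + 4.5·254 + 4.8·586 = 12262.8; the inset panel supplies 8129.0, so x = 8129.0/12.4 ≈ 655.56.

x ≈ 656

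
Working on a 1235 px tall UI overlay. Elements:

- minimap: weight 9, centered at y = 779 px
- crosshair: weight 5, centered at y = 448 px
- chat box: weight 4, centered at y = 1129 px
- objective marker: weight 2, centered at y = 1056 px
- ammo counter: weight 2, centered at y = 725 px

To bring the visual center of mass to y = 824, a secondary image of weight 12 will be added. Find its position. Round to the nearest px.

With the secondary image, Σw becomes 9 + 5 + 4 + 2 + 2 + 12 = 34.
y: target moment 34×824 = 28016; current 9·779 + 5·448 + 4·1129 + 2·1056 + 2·725 = 17329; the secondary image supplies 10687, so y = 10687/12 ≈ 890.58.

y ≈ 891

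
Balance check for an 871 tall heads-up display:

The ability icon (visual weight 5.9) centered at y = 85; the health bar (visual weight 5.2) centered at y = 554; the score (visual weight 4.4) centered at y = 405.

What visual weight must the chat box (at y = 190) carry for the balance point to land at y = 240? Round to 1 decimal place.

Known weights sum to 5.9 + 5.2 + 4.4 = 15.5; their moment is 5.9·85 + 5.2·554 + 4.4·405 = 5164.3.
Balance at y = 240 requires (5164.3 + w·190) / (15.5 + w) = 240.
Solving: w = (240·15.5 − 5164.3) / (190 − 240) = -1444.3 / -50 ≈ 28.89.

w ≈ 28.9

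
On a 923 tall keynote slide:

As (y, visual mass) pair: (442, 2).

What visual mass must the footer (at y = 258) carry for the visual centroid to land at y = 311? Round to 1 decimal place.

w ≈ 4.9

Known: weight 2 with moment 2·442 = 884.
For the centroid to hit 311: (884 + w·258) / (2 + w) = 311.
So w = (311·2 − 884)/(258 − 311) = -262/-53 ≈ 4.94.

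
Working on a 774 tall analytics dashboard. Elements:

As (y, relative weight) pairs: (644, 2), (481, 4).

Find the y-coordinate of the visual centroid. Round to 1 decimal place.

y ≈ 535.3

Total weight = 2 + 4 = 6.
y-moment: 2·644 + 4·481 = 3212; centroid 3212/6 ≈ 535.33.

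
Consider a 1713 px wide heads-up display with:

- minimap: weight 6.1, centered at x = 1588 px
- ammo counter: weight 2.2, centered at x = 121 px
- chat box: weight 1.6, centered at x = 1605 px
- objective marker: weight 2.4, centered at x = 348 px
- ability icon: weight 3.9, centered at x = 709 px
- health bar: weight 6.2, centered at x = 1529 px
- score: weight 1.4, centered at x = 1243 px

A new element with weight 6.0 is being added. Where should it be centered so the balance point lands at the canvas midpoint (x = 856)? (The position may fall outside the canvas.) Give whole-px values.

x ≈ -305

With the new element, Σw becomes 6.1 + 2.2 + 1.6 + 2.4 + 3.9 + 6.2 + 1.4 + 6.0 = 29.8.
x: target moment 29.8×856 = 25508.8; current 6.1·1588 + 2.2·121 + 1.6·1605 + 2.4·348 + 3.9·709 + 6.2·1529 + 1.4·1243 = 27341.3; the new element supplies -1832.5, so x = -1832.5/6.0 ≈ -305.42.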